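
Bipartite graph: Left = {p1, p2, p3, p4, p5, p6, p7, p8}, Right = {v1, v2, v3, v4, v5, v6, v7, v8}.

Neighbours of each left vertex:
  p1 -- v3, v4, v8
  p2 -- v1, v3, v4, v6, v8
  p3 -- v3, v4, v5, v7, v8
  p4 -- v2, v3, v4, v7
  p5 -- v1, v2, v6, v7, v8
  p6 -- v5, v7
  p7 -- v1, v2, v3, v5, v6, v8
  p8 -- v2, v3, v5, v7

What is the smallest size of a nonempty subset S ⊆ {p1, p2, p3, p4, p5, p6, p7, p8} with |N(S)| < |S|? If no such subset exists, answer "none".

none

A matching saturating every left vertex exists, for instance p1→v4, p2→v6, p3→v3, p4→v7, p5→v1, p6→v5, p7→v8, p8→v2.
By Hall's marriage theorem, this means |N(S)| ≥ |S| for every subset S, so no violating subset exists.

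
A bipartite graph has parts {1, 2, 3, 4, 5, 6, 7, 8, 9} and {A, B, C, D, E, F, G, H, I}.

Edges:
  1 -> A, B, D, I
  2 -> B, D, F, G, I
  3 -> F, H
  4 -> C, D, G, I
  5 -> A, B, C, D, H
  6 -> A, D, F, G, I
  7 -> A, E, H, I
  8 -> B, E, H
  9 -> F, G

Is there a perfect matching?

Yes

One maximum matching: 1→D, 2→B, 3→H, 4→C, 5→A, 6→G, 7→I, 8→E, 9→F.
All 9 left vertices are covered.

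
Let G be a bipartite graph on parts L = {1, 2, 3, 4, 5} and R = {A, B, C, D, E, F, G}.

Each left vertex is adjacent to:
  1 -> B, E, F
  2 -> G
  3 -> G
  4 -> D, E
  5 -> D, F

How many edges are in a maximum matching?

One maximum matching: 1–B, 2–G, 4–E, 5–F.
The set {2, 3} has only 1 neighbour ({G}), so by Hall's theorem at most 4 of the 5 left vertices can be matched.

4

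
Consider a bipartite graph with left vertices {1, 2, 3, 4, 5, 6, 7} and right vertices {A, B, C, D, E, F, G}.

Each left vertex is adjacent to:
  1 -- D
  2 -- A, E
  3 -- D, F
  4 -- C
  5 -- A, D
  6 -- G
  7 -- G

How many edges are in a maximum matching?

6

A valid assignment of size 6: 1→D, 2→E, 3→F, 4→C, 5→A, 6→G.
The set {6, 7} has only 1 neighbour ({G}), so by Hall's theorem at most 6 of the 7 left vertices can be matched.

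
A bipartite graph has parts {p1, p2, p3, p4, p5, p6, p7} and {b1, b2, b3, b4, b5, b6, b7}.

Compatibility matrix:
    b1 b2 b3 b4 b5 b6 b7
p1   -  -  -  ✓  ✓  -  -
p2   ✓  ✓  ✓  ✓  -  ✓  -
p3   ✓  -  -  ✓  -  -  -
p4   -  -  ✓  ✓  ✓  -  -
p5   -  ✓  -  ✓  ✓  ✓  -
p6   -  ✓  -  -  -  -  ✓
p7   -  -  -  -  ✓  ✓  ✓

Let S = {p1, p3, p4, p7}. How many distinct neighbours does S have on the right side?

The union of neighbours of {p1, p3, p4, p7} is {b1, b3, b4, b5, b6, b7}, which has 6 elements.
Since |N(S)| = 6 ≥ |S| = 4, Hall's condition holds for this subset.

6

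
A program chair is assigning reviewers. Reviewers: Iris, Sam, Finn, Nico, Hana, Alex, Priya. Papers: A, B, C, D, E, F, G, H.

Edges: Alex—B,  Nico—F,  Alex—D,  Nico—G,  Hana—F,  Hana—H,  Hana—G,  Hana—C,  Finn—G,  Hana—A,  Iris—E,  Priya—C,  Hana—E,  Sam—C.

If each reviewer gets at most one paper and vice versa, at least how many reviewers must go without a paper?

1

One maximum matching: Iris–E, Sam–C, Finn–G, Nico–F, Hana–A, Alex–B.
The set {Sam, Priya} has only 1 neighbour ({C}), so by Hall's theorem at most 6 of the 7 reviewers can be matched.
That matches 6 of the 7, leaving 1 unmatched; no matching can do better.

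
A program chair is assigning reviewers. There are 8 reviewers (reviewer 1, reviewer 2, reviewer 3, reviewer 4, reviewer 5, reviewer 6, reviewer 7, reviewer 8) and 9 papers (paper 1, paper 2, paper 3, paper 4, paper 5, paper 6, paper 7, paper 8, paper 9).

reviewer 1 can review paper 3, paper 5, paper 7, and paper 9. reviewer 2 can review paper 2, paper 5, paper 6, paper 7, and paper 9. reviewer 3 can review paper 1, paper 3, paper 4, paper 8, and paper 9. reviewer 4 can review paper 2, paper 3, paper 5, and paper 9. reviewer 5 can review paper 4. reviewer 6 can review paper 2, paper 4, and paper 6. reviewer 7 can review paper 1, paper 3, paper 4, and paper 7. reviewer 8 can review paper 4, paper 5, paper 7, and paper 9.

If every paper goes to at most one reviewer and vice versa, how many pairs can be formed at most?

For example, pair reviewer 1–paper 5, reviewer 2–paper 9, reviewer 3–paper 8, reviewer 4–paper 2, reviewer 5–paper 4, reviewer 6–paper 6, reviewer 7–paper 1, reviewer 8–paper 7.
All 8 reviewers are matched, so no larger matching exists.

8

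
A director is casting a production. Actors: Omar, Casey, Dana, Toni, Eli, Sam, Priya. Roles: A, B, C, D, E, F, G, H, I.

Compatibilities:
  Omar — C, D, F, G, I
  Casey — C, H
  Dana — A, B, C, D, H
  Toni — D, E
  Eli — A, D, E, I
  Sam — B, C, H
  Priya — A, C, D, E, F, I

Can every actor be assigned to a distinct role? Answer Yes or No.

A valid assignment of size 7: Omar→G, Casey→C, Dana→H, Toni→E, Eli→I, Sam→B, Priya→A.
All 7 actors are covered.

Yes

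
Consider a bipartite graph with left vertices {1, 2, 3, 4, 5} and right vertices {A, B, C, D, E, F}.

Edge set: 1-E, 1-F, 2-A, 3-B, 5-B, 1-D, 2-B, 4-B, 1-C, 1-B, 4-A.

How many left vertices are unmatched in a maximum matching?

2

One maximum matching: 1–E, 2–A, 3–B.
The set {2, 3, 4, 5} has only 2 neighbours ({A, B}), so by Hall's theorem at most 3 of the 5 left vertices can be matched.
That matches 3 of the 5, leaving 2 unmatched; no matching can do better.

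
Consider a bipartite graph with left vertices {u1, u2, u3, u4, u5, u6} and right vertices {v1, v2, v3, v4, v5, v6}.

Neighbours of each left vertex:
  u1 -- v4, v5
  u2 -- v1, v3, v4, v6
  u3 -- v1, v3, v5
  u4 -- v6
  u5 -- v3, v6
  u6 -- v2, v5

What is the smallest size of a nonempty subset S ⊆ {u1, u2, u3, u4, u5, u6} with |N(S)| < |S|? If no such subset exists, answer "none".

none

A matching saturating every left vertex exists, for instance u1→v5, u2→v4, u3→v1, u4→v6, u5→v3, u6→v2.
By Hall's marriage theorem, this means |N(S)| ≥ |S| for every subset S, so no violating subset exists.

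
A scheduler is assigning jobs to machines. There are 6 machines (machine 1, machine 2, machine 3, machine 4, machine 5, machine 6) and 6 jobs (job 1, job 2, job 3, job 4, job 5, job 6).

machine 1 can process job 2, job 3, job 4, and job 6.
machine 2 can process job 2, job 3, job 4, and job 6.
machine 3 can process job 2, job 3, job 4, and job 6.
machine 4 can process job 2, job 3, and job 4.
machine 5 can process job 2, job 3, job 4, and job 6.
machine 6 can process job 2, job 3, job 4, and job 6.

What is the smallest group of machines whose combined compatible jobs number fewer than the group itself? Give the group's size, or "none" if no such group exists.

Take S = {machine 1, machine 2, machine 3, machine 4, machine 5}. Its neighbourhood is {job 2, job 3, job 4, job 6}, so |N(S)| = 4 < |S| = 5.
Every subset of size less than 5 has at least as many neighbours as members, so 5 is the minimum.

5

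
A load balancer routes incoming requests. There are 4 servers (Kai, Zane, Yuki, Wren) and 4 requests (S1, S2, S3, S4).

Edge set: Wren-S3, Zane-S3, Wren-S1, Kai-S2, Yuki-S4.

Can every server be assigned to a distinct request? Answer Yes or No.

Yes

A valid assignment of size 4: Kai–S2, Zane–S3, Yuki–S4, Wren–S1.
Every server is matched, so this is a perfect matching.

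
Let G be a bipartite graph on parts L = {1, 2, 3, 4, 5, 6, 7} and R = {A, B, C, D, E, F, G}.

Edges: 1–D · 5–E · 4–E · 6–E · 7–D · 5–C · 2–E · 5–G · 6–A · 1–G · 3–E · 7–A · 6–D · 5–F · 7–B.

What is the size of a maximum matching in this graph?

A valid assignment of size 5: 1→G, 2→E, 5→C, 6→D, 7→B.
The set {2, 3, 4} has only 1 neighbour ({E}), so by Hall's theorem at most 5 of the 7 left vertices can be matched.

5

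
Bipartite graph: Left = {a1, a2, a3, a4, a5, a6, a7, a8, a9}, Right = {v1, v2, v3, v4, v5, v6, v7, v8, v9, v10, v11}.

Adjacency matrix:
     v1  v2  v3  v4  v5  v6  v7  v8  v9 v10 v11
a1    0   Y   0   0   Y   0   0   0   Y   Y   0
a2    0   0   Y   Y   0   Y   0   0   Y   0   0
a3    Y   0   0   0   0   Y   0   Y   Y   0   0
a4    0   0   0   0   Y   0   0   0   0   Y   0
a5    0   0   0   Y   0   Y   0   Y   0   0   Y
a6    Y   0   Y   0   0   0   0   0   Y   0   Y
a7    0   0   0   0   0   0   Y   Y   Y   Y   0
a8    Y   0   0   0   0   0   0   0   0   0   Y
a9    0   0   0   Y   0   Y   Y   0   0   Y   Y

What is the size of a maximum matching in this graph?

One maximum matching: a1-v2, a2-v6, a3-v9, a4-v5, a5-v11, a6-v3, a7-v7, a8-v1, a9-v10.
All 9 left vertices are matched, so no larger matching exists.

9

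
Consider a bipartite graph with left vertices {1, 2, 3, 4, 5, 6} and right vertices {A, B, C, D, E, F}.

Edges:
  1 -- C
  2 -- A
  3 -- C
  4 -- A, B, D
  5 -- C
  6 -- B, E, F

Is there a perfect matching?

No

The set {1, 3, 5} has only 1 neighbour ({C}), so by Hall's theorem at most 4 of the 6 left vertices can be matched.
Hence no matching covers every left vertex.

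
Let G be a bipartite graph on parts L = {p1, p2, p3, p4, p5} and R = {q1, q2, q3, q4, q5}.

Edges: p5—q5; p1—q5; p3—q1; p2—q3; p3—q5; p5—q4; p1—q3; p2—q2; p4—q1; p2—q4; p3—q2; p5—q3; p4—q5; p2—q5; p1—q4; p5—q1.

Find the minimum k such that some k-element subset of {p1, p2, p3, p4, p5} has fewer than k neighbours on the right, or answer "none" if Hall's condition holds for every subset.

none

A matching saturating every left vertex exists, for instance p1→q5, p2→q3, p3→q2, p4→q1, p5→q4.
By Hall's marriage theorem, this means |N(S)| ≥ |S| for every subset S, so no violating subset exists.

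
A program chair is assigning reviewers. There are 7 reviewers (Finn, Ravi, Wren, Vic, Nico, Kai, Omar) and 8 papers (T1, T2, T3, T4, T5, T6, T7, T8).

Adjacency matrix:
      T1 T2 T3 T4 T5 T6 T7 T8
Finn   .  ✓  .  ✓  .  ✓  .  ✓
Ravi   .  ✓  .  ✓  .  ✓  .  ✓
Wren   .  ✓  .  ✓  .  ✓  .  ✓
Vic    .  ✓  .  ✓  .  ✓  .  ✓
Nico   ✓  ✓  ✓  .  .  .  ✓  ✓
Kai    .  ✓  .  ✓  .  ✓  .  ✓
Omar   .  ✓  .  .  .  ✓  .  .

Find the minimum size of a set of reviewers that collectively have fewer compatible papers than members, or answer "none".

5

Take S = {Finn, Ravi, Wren, Vic, Kai}. Its neighbourhood is {T2, T4, T6, T8}, so |N(S)| = 4 < |S| = 5.
Every subset of size less than 5 has at least as many neighbours as members, so 5 is the minimum.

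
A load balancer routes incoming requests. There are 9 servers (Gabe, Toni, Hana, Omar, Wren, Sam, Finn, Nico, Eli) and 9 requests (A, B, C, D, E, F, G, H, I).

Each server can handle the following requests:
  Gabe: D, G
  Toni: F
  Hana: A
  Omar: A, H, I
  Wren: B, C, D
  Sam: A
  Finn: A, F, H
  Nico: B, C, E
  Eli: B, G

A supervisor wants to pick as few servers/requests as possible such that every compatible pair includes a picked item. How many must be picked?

The 8 edges Gabe–G, Toni–F, Hana–A, Omar–I, Wren–C, Finn–H, Nico–E, Eli–B form a matching, so any vertex cover needs at least 8 vertices (one per matched edge).
Conversely {Gabe, Toni, Omar, Wren, Finn, Nico, Eli, A} meets every edge and has exactly 8 vertices, so 8 is optimal.

8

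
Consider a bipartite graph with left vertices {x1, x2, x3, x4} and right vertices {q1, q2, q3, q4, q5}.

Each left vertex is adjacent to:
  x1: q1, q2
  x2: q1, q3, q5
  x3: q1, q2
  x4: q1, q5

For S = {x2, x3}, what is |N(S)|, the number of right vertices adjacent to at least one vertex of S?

The union of neighbours of {x2, x3} is {q1, q2, q3, q5}, which has 4 elements.
Since |N(S)| = 4 ≥ |S| = 2, Hall's condition holds for this subset.

4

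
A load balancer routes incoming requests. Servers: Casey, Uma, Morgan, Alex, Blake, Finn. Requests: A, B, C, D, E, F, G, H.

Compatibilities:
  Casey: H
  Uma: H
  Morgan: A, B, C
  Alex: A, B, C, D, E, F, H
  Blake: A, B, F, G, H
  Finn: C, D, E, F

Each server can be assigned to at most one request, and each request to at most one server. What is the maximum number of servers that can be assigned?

5

For example, pair Casey-H, Morgan-B, Alex-A, Blake-G, Finn-E.
The set {Casey, Uma} has only 1 neighbour ({H}), so by Hall's theorem at most 5 of the 6 servers can be matched.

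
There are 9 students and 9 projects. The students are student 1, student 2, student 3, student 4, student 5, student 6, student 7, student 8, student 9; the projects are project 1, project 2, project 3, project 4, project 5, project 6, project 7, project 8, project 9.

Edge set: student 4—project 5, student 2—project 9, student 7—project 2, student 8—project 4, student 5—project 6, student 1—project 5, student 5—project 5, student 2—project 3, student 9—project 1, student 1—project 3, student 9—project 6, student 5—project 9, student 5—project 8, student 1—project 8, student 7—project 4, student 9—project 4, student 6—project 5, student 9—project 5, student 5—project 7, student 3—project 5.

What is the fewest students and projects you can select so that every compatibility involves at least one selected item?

7

A maximum matching has 7 edges (e.g. student 1–project 8, student 2–project 3, student 3–project 5, student 5–project 9, student 7–project 2, student 8–project 4, student 9–project 1).
By König's theorem the minimum vertex cover has the same size. One such cover is {student 1, student 2, student 5, student 7, student 8, student 9, project 5}.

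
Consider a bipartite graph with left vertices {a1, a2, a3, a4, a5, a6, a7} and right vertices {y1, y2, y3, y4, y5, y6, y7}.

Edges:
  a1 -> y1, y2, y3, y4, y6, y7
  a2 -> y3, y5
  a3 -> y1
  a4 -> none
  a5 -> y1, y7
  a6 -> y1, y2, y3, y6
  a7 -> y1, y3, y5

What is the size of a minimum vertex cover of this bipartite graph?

{a1, a2, a3, a5, a6, a7} is a vertex cover of size 6: every edge has an endpoint in this set.
No smaller cover exists because a1–y6, a2–y5, a3–y1, a5–y7, a6–y2, a7–y3 is a matching of size 6, and a cover must include an endpoint of each of these disjoint edges (König's theorem).

6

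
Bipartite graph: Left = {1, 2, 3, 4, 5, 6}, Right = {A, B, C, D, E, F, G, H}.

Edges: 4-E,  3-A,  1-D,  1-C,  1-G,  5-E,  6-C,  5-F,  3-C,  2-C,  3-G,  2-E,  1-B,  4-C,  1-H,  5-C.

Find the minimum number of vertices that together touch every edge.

5

{1, 3, 5, C, E} is a vertex cover of size 5: every edge has an endpoint in this set.
No smaller cover exists because 1–H, 2–C, 3–G, 4–E, 5–F is a matching of size 5, and a cover must include an endpoint of each of these disjoint edges (König's theorem).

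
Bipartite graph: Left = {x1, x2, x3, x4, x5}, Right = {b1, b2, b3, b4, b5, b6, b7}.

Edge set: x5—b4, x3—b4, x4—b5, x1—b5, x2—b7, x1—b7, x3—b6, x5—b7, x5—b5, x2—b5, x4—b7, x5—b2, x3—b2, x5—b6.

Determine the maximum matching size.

4

A valid assignment of size 4: x1-b7, x2-b5, x3-b4, x5-b6.
The set {x1, x2, x4} has only 2 neighbours ({b5, b7}), so by Hall's theorem at most 4 of the 5 left vertices can be matched.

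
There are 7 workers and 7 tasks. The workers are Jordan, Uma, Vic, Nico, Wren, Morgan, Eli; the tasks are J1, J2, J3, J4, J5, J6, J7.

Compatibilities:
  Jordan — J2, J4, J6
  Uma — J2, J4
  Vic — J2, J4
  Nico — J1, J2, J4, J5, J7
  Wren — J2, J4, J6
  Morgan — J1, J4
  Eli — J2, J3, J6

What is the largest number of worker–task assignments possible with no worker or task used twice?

6

A valid assignment of size 6: Jordan→J6, Uma→J4, Vic→J2, Nico→J7, Morgan→J1, Eli→J3.
The set {Jordan, Uma, Vic, Wren} has only 3 neighbours ({J2, J4, J6}), so by Hall's theorem at most 6 of the 7 workers can be matched.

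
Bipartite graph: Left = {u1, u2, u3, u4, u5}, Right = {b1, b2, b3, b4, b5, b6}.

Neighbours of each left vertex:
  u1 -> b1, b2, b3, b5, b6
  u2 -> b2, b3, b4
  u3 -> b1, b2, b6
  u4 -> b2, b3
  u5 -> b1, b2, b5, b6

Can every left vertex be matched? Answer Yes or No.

Yes

One maximum matching: u1-b1, u2-b4, u3-b6, u4-b3, u5-b5.
All 5 left vertices are covered.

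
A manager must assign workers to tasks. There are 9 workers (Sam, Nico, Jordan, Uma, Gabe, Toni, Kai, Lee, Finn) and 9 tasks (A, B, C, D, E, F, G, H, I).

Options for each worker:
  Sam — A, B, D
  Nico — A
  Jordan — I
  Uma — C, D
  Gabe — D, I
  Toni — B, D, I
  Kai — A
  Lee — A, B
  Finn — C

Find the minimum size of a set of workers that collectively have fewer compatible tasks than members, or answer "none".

Take S = {Nico, Kai}. Its neighbourhood is {A}, so |N(S)| = 1 < |S| = 2.
No single vertex violates Hall's condition since each has at least one neighbour, so 2 is the minimum.

2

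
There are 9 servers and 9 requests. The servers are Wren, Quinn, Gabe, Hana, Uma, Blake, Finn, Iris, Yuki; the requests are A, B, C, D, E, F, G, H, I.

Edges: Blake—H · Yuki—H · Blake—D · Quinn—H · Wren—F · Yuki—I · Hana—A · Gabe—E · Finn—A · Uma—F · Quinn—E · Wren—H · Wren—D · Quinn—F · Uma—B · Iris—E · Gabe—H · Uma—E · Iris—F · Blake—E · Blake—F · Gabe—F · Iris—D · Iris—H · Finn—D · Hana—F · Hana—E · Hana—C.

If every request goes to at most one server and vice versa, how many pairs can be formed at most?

8

One maximum matching: Wren-D, Quinn-E, Gabe-F, Hana-C, Uma-B, Blake-H, Finn-A, Yuki-I.
The set {Wren, Quinn, Gabe, Blake, Iris} has only 4 neighbours ({D, E, F, H}), so by Hall's theorem at most 8 of the 9 servers can be matched.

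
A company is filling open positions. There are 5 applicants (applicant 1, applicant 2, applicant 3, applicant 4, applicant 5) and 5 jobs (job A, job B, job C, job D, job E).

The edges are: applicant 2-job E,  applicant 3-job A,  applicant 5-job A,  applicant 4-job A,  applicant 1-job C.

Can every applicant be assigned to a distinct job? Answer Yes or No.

The set {applicant 3, applicant 4, applicant 5} has only 1 neighbour ({job A}), so by Hall's theorem at most 3 of the 5 applicants can be matched.
Hence no matching covers every applicant.

No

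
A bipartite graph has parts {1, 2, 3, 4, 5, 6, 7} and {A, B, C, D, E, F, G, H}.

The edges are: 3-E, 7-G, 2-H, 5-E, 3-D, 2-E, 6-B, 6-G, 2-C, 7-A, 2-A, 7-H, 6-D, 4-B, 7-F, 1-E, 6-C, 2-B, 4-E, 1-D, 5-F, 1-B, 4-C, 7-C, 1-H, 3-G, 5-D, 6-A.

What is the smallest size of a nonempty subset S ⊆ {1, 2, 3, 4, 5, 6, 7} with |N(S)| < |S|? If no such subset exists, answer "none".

none

A matching saturating every left vertex exists, for instance 1→B, 2→E, 3→D, 4→C, 5→F, 6→A, 7→G.
By Hall's marriage theorem, this means |N(S)| ≥ |S| for every subset S, so no violating subset exists.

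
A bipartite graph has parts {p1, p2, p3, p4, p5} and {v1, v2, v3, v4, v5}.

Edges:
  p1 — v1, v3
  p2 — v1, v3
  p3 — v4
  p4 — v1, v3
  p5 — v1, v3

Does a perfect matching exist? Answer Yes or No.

No

The set {p1, p2, p4, p5} has only 2 neighbours ({v1, v3}), so by Hall's theorem at most 3 of the 5 left vertices can be matched.
Hence no matching covers every left vertex.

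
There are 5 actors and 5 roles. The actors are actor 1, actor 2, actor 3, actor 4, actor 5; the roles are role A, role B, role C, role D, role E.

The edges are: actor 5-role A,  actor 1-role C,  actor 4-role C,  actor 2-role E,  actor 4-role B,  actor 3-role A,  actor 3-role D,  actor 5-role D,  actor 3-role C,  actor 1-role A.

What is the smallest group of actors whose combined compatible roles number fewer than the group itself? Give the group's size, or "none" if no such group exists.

A matching saturating every actor exists, for instance actor 1→role C, actor 2→role E, actor 3→role A, actor 4→role B, actor 5→role D.
By Hall's marriage theorem, this means |N(S)| ≥ |S| for every subset S, so no violating subset exists.

none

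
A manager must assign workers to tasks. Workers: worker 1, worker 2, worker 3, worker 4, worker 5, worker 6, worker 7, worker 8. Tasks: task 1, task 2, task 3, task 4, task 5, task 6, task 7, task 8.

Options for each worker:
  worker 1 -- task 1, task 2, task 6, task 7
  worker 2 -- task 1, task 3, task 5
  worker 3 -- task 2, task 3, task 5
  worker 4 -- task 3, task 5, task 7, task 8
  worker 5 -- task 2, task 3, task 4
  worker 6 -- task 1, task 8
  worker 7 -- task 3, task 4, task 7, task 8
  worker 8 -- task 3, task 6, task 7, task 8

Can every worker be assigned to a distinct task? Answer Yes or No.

Yes

A valid assignment of size 8: worker 1→task 6, worker 2→task 3, worker 3→task 2, worker 4→task 5, worker 5→task 4, worker 6→task 1, worker 7→task 8, worker 8→task 7.
Every worker is matched, so this is a perfect matching.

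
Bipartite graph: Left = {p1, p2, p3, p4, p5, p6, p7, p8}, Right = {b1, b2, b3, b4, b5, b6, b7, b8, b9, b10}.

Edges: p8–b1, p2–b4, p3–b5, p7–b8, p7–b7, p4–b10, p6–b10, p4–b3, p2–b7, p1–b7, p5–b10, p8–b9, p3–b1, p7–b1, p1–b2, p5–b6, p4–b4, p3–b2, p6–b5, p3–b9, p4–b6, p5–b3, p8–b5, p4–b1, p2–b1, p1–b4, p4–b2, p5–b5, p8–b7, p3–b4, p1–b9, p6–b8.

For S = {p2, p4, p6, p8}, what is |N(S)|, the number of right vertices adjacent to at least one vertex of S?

The union of neighbours of {p2, p4, p6, p8} is {b1, b2, b3, b4, b5, b6, b7, b8, b9, b10}, which has 10 elements.
Since |N(S)| = 10 ≥ |S| = 4, Hall's condition holds for this subset.

10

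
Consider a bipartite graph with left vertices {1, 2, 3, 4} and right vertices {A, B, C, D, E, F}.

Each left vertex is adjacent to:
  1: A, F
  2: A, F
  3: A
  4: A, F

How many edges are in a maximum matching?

A valid assignment of size 2: 1-A, 2-F.
The set {1, 2, 3, 4} has only 2 neighbours ({A, F}), so by Hall's theorem at most 2 of the 4 left vertices can be matched.

2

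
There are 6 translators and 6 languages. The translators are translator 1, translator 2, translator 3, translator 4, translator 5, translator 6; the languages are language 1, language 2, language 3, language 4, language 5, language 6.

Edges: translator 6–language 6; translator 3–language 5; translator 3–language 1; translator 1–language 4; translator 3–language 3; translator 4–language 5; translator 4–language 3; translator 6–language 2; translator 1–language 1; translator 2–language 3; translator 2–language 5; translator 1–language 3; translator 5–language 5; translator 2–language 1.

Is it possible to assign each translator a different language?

No

The set {translator 2, translator 3, translator 4, translator 5} has only 3 neighbours ({language 1, language 3, language 5}), so by Hall's theorem at most 5 of the 6 translators can be matched.
Hence no matching covers every translator.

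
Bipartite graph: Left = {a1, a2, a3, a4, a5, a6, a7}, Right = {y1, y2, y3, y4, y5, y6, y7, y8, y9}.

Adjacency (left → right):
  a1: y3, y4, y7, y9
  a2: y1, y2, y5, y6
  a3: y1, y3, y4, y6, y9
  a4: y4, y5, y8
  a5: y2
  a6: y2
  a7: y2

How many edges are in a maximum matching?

One maximum matching: a1–y3, a2–y1, a3–y6, a4–y8, a5–y2.
The set {a5, a6, a7} has only 1 neighbour ({y2}), so by Hall's theorem at most 5 of the 7 left vertices can be matched.

5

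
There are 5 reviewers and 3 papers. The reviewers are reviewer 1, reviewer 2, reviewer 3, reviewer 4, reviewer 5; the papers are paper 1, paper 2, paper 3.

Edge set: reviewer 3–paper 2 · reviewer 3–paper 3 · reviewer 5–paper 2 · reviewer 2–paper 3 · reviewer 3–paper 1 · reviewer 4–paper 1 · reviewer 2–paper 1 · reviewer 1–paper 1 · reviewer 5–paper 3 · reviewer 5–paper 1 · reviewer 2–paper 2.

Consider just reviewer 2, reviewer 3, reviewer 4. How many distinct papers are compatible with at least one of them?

3

The union of neighbours of {reviewer 2, reviewer 3, reviewer 4} is {paper 1, paper 2, paper 3}, which has 3 elements.
Since |N(S)| = 3 ≥ |S| = 3, Hall's condition holds for this subset.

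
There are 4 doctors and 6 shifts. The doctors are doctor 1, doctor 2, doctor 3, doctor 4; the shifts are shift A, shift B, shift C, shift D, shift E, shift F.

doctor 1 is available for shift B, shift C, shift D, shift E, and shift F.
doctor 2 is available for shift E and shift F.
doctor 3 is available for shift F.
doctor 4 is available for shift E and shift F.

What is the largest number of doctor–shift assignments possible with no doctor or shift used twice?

A valid assignment of size 3: doctor 1–shift D, doctor 2–shift E, doctor 3–shift F.
The set {doctor 2, doctor 3, doctor 4} has only 2 neighbours ({shift E, shift F}), so by Hall's theorem at most 3 of the 4 doctors can be matched.

3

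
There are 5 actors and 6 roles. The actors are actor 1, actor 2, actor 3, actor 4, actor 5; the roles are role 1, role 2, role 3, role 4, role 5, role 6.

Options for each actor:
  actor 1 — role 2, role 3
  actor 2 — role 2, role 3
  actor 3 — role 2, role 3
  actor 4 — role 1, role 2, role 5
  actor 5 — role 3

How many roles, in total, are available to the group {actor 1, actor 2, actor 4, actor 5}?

4

The union of neighbours of {actor 1, actor 2, actor 4, actor 5} is {role 1, role 2, role 3, role 5}, which has 4 elements.
Since |N(S)| = 4 ≥ |S| = 4, Hall's condition holds for this subset.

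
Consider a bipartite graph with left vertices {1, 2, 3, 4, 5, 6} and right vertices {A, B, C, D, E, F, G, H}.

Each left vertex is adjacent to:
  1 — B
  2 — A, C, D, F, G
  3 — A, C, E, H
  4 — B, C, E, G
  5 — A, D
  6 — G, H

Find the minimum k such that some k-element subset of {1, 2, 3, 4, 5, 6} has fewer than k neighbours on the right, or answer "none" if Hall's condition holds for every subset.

none

A matching saturating every left vertex exists, for instance 1→B, 2→A, 3→C, 4→E, 5→D, 6→G.
By Hall's marriage theorem, this means |N(S)| ≥ |S| for every subset S, so no violating subset exists.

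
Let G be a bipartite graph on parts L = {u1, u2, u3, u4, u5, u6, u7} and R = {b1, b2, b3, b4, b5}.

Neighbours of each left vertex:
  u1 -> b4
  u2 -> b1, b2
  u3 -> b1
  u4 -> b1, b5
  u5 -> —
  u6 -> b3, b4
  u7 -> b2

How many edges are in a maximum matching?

5

A valid assignment of size 5: u1→b4, u2→b2, u3→b1, u4→b5, u6→b3.
The set {u2, u3, u5, u7} has only 2 neighbours ({b1, b2}), so by Hall's theorem at most 5 of the 7 left vertices can be matched.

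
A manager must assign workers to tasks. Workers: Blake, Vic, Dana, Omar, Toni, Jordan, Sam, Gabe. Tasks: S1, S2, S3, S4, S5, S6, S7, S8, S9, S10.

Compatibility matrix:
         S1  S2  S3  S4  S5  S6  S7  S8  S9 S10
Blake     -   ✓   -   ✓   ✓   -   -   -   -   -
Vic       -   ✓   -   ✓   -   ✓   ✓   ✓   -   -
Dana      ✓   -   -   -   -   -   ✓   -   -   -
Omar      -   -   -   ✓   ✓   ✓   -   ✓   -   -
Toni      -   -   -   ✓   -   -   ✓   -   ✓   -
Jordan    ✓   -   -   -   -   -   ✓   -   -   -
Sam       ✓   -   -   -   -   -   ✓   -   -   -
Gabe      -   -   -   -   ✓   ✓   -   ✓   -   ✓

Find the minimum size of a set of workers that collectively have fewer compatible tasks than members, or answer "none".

Take S = {Dana, Jordan, Sam}. Its neighbourhood is {S1, S7}, so |N(S)| = 2 < |S| = 3.
Every subset of size less than 3 has at least as many neighbours as members, so 3 is the minimum.

3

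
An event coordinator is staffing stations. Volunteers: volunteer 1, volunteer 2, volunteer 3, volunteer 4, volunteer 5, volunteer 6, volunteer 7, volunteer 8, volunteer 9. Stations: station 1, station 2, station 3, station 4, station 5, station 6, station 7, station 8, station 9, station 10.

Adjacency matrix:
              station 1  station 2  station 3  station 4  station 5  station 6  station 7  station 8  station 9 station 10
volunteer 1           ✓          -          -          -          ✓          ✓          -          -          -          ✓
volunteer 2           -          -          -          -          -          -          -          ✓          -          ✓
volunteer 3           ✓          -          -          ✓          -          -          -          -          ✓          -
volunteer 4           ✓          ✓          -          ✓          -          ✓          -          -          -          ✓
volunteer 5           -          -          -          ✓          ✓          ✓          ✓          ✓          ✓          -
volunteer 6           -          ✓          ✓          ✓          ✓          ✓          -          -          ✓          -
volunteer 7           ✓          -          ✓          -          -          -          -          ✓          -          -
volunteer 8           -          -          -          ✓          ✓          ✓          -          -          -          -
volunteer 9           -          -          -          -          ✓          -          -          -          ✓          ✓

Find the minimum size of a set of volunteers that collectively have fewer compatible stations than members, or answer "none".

A matching saturating every volunteer exists, for instance volunteer 1→station 10, volunteer 2→station 8, volunteer 3→station 1, volunteer 4→station 6, volunteer 5→station 7, volunteer 6→station 2, volunteer 7→station 3, volunteer 8→station 4, volunteer 9→station 5.
By Hall's marriage theorem, this means |N(S)| ≥ |S| for every subset S, so no violating subset exists.

none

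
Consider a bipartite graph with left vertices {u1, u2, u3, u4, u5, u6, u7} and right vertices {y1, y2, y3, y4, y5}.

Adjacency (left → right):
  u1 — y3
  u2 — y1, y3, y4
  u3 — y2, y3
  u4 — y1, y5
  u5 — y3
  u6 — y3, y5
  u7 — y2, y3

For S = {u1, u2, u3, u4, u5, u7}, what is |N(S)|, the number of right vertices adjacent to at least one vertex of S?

5

The union of neighbours of {u1, u2, u3, u4, u5, u7} is {y1, y2, y3, y4, y5}, which has 5 elements.
Since |N(S)| = 5 < |S| = 6, Hall's condition fails for this subset.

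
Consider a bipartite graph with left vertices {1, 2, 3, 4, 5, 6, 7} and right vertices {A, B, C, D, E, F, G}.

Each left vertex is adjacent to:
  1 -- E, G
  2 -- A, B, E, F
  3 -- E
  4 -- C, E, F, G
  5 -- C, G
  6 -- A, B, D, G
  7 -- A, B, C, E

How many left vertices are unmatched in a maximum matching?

0

For example, pair 1→G, 2→A, 3→E, 4→F, 5→C, 6→D, 7→B.
All 7 left vertices are matched, so no larger matching exists.
That matches 7 of the 7, leaving 0 unmatched; no matching can do better.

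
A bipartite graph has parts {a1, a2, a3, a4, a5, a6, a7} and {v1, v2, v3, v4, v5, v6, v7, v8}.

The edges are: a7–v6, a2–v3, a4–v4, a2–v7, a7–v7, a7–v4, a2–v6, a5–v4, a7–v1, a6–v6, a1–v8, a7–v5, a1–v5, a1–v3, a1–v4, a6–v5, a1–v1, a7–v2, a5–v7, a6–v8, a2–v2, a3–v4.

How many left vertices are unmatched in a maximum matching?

A valid assignment of size 6: a1→v3, a2→v6, a3→v4, a5→v7, a6→v8, a7→v2.
The set {a3, a4} has only 1 neighbour ({v4}), so by Hall's theorem at most 6 of the 7 left vertices can be matched.
That matches 6 of the 7, leaving 1 unmatched; no matching can do better.

1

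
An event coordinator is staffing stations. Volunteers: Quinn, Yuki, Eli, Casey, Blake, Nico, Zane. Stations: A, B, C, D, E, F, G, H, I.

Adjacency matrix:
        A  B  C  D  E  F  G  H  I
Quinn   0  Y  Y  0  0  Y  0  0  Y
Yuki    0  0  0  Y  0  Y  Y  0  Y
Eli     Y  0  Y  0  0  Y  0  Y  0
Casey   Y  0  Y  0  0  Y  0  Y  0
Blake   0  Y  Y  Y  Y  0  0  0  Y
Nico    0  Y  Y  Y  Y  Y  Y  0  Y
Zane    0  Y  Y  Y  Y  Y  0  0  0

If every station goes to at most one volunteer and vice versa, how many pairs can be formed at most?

7

One maximum matching: Quinn→F, Yuki→D, Eli→H, Casey→C, Blake→B, Nico→G, Zane→E.
All 7 volunteers are matched, so no larger matching exists.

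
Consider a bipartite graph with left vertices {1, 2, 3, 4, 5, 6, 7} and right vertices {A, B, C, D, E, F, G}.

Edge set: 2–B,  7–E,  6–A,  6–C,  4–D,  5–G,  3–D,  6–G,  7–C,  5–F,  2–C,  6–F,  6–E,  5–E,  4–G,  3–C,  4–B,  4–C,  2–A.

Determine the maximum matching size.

6

A valid assignment of size 6: 2-C, 3-D, 4-B, 5-G, 6-A, 7-E.
The set {1} has only 0 neighbours (∅), so by Hall's theorem at most 6 of the 7 left vertices can be matched.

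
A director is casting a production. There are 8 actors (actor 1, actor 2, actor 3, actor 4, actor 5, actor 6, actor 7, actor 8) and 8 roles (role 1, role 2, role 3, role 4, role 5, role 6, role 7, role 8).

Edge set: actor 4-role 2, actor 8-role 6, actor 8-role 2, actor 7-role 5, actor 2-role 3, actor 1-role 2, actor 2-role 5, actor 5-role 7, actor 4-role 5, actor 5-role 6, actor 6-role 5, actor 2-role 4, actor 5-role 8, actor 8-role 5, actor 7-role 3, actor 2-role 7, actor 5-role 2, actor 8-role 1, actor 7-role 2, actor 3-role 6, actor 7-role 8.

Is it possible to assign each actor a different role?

No

The set {actor 1, actor 4, actor 6} has only 2 neighbours ({role 2, role 5}), so by Hall's theorem at most 7 of the 8 actors can be matched.
Hence no matching covers every actor.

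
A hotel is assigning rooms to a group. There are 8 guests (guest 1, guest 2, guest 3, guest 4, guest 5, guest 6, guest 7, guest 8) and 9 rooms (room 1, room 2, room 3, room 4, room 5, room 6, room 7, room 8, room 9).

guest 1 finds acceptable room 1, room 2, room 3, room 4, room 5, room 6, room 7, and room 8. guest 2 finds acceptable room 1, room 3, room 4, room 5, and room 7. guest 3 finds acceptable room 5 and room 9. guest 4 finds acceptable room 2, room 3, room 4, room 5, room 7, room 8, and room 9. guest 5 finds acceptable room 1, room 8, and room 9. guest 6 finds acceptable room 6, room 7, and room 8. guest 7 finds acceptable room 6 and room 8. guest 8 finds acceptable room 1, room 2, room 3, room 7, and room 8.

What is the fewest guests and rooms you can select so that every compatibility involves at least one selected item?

A maximum matching has 8 edges (e.g. guest 1–room 4, guest 2–room 3, guest 3–room 5, guest 4–room 2, guest 5–room 9, guest 6–room 7, guest 7–room 6, guest 8–room 8).
By König's theorem the minimum vertex cover has the same size. One such cover is {guest 1, guest 2, guest 3, guest 4, guest 5, guest 6, guest 7, guest 8}.

8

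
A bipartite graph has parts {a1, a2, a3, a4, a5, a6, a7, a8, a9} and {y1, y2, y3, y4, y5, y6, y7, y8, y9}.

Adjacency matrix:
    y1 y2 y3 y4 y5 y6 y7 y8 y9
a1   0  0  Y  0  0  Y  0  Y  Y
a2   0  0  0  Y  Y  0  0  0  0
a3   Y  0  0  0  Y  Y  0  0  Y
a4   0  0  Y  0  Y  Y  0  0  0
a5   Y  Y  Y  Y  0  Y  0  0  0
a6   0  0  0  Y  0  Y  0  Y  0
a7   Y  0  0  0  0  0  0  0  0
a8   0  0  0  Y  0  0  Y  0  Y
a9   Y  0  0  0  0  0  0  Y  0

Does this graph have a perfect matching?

A valid assignment of size 9: a1→y3, a2→y5, a3→y9, a4→y6, a5→y2, a6→y4, a7→y1, a8→y7, a9→y8.
Every left vertex is matched, so this is a perfect matching.

Yes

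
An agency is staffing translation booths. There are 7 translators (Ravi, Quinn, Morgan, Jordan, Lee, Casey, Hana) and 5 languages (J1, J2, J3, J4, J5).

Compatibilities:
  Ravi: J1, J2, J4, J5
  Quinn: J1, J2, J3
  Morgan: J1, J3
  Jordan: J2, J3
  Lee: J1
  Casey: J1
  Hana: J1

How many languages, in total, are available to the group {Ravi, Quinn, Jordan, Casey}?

The union of neighbours of {Ravi, Quinn, Jordan, Casey} is {J1, J2, J3, J4, J5}, which has 5 elements.
Since |N(S)| = 5 ≥ |S| = 4, Hall's condition holds for this subset.

5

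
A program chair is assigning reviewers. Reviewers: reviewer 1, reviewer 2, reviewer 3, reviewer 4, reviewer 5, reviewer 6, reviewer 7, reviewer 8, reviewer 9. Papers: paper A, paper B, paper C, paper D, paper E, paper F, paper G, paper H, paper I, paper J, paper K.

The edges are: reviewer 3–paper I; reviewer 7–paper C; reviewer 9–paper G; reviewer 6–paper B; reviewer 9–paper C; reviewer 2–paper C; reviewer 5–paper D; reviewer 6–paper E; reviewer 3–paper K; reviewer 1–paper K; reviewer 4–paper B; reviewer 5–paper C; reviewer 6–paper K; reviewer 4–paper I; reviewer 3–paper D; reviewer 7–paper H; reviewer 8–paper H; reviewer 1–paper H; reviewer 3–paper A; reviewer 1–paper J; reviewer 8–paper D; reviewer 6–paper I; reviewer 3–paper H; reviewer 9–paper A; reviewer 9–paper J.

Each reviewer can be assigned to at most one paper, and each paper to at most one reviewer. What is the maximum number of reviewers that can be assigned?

For example, pair reviewer 1–paper K, reviewer 2–paper C, reviewer 3–paper I, reviewer 4–paper B, reviewer 5–paper D, reviewer 6–paper E, reviewer 7–paper H, reviewer 9–paper J.
The set {reviewer 2, reviewer 5, reviewer 7, reviewer 8} has only 3 neighbours ({paper C, paper D, paper H}), so by Hall's theorem at most 8 of the 9 reviewers can be matched.

8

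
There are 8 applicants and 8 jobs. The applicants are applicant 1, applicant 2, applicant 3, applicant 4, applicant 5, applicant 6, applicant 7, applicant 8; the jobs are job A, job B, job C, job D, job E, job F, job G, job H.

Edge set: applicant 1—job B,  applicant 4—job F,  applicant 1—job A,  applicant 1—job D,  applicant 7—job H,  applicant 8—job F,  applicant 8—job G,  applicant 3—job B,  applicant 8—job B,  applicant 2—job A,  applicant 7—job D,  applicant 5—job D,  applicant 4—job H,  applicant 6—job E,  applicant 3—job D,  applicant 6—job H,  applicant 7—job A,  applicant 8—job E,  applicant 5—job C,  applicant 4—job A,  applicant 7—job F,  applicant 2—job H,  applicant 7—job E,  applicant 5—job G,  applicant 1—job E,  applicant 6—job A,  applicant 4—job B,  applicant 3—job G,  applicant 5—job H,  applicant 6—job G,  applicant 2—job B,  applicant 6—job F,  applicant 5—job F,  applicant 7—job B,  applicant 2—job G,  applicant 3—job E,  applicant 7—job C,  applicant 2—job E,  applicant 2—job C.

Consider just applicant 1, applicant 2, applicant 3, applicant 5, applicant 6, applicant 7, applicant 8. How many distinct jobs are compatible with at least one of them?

The union of neighbours of {applicant 1, applicant 2, applicant 3, applicant 5, applicant 6, applicant 7, applicant 8} is {job A, job B, job C, job D, job E, job F, job G, job H}, which has 8 elements.
Since |N(S)| = 8 ≥ |S| = 7, Hall's condition holds for this subset.

8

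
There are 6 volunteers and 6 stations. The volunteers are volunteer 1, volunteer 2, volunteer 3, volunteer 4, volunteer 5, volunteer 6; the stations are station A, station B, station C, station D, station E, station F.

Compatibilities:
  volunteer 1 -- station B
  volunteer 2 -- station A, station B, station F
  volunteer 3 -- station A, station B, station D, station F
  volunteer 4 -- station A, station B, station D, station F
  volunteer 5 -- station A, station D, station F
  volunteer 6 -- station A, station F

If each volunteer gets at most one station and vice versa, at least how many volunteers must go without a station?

2

One maximum matching: volunteer 1–station B, volunteer 2–station F, volunteer 3–station D, volunteer 4–station A.
The set {volunteer 1, volunteer 2, volunteer 3, volunteer 4, volunteer 5, volunteer 6} has only 4 neighbours ({station A, station B, station D, station F}), so by Hall's theorem at most 4 of the 6 volunteers can be matched.
That matches 4 of the 6, leaving 2 unmatched; no matching can do better.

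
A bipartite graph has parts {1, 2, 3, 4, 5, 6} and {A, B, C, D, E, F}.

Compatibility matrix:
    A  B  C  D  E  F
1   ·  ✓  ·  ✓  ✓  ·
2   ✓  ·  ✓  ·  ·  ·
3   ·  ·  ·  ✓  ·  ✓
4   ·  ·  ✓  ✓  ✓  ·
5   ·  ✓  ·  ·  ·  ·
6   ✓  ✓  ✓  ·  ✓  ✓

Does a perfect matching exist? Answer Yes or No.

For example, pair 1–D, 2–C, 3–F, 4–E, 5–B, 6–A.
All 6 left vertices are covered.

Yes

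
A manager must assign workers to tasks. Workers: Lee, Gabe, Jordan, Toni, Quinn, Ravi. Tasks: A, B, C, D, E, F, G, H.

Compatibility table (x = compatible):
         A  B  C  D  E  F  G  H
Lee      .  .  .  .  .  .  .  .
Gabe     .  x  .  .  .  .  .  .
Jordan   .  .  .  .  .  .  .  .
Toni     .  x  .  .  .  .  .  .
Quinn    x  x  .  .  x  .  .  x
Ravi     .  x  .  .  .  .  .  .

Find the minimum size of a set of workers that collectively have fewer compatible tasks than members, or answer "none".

1

Take S = {Lee}. Its neighbourhood is {}, so |N(S)| = 0 < |S| = 1.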